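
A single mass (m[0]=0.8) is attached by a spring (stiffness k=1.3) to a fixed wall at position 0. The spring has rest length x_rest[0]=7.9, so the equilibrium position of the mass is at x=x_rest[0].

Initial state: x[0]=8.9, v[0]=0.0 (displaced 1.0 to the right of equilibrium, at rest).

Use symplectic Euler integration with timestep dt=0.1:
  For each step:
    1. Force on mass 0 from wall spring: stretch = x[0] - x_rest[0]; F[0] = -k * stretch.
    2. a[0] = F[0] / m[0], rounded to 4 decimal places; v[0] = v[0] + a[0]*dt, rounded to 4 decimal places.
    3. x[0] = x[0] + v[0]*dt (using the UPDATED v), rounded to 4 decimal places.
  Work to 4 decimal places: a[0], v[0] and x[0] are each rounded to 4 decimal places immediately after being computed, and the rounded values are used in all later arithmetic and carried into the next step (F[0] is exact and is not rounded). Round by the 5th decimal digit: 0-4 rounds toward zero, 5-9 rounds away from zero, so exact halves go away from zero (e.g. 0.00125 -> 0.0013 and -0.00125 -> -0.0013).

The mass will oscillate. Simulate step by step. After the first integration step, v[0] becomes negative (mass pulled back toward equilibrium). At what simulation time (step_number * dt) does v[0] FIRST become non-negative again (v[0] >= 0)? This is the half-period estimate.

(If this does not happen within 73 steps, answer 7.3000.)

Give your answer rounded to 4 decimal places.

Answer: 2.5000

Derivation:
Step 0: x=[8.9000] v=[0.0000]
Step 1: x=[8.8838] v=[-0.1625]
Step 2: x=[8.8516] v=[-0.3224]
Step 3: x=[8.8039] v=[-0.4770]
Step 4: x=[8.7415] v=[-0.6239]
Step 5: x=[8.6654] v=[-0.7606]
Step 6: x=[8.5769] v=[-0.8850]
Step 7: x=[8.4774] v=[-0.9950]
Step 8: x=[8.3685] v=[-1.0888]
Step 9: x=[8.2520] v=[-1.1649]
Step 10: x=[8.1298] v=[-1.2221]
Step 11: x=[8.0039] v=[-1.2594]
Step 12: x=[7.8763] v=[-1.2763]
Step 13: x=[7.7491] v=[-1.2725]
Step 14: x=[7.6243] v=[-1.2480]
Step 15: x=[7.5040] v=[-1.2032]
Step 16: x=[7.3901] v=[-1.1389]
Step 17: x=[7.2845] v=[-1.0560]
Step 18: x=[7.1889] v=[-0.9560]
Step 19: x=[7.1049] v=[-0.8405]
Step 20: x=[7.0338] v=[-0.7113]
Step 21: x=[6.9768] v=[-0.5705]
Step 22: x=[6.9348] v=[-0.4205]
Step 23: x=[6.9084] v=[-0.2637]
Step 24: x=[6.8981] v=[-0.1026]
Step 25: x=[6.9041] v=[0.0602]
First v>=0 after going negative at step 25, time=2.5000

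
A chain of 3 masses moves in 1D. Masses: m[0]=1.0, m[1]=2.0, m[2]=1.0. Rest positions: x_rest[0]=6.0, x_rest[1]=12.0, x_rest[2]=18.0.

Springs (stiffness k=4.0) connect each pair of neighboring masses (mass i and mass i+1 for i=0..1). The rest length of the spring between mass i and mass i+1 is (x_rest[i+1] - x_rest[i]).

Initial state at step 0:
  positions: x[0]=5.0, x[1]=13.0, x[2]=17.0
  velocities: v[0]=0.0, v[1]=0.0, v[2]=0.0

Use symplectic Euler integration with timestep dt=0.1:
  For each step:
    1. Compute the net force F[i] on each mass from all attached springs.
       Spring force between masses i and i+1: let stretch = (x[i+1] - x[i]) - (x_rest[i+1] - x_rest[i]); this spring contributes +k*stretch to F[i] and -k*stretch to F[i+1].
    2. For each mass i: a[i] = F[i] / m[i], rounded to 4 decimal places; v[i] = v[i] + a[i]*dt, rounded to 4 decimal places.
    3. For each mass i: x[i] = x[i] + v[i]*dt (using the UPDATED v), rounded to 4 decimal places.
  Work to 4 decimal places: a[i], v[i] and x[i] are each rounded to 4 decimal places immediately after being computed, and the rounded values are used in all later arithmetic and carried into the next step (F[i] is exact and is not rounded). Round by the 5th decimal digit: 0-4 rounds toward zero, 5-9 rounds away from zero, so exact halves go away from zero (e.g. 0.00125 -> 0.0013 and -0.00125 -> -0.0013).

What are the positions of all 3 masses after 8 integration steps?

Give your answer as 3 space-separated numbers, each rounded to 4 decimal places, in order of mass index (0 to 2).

Answer: 6.7531 11.2469 18.7531

Derivation:
Step 0: x=[5.0000 13.0000 17.0000] v=[0.0000 0.0000 0.0000]
Step 1: x=[5.0800 12.9200 17.0800] v=[0.8000 -0.8000 0.8000]
Step 2: x=[5.2336 12.7664 17.2336] v=[1.5360 -1.5360 1.5360]
Step 3: x=[5.4485 12.5515 17.4485] v=[2.1491 -2.1491 2.1491]
Step 4: x=[5.7075 12.2925 17.7075] v=[2.5903 -2.5903 2.5903]
Step 5: x=[5.9899 12.0101 17.9899] v=[2.8243 -2.8243 2.8243]
Step 6: x=[6.2731 11.7269 18.2731] v=[2.8324 -2.8324 2.8324]
Step 7: x=[6.5345 11.4655 18.5345] v=[2.6139 -2.6139 2.6139]
Step 8: x=[6.7531 11.2469 18.7531] v=[2.1863 -2.1863 2.1863]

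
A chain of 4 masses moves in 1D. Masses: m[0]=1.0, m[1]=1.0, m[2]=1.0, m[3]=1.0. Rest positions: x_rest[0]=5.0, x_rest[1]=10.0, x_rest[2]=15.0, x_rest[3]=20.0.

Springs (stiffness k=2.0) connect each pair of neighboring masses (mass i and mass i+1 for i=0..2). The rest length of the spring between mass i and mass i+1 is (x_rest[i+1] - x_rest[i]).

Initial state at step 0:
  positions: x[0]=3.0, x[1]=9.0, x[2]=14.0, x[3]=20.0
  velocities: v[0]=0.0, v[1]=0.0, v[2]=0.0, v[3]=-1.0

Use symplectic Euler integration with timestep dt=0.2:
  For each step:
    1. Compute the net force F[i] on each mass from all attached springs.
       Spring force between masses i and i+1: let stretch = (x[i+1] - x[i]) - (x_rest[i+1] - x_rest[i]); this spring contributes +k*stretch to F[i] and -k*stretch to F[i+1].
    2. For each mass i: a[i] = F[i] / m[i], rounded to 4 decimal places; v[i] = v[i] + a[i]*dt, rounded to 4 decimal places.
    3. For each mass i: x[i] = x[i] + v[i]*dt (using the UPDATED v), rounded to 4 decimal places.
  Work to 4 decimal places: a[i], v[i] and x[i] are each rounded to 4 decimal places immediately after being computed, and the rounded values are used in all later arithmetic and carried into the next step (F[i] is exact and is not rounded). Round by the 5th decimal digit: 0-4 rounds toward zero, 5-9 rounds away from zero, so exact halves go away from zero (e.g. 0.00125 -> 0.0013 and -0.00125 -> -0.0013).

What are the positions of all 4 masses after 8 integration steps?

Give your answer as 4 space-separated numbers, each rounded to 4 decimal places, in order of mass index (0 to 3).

Step 0: x=[3.0000 9.0000 14.0000 20.0000] v=[0.0000 0.0000 0.0000 -1.0000]
Step 1: x=[3.0800 8.9200 14.0800 19.7200] v=[0.4000 -0.4000 0.4000 -1.4000]
Step 2: x=[3.2272 8.7856 14.1984 19.3888] v=[0.7360 -0.6720 0.5920 -1.6560]
Step 3: x=[3.4191 8.6396 14.2990 19.0424] v=[0.9594 -0.7302 0.5030 -1.7322]
Step 4: x=[3.6286 8.5287 14.3263 18.7165] v=[1.0476 -0.5546 0.1366 -1.6296]
Step 5: x=[3.8301 8.4896 14.2410 18.4394] v=[1.0076 -0.1956 -0.4264 -1.3857]
Step 6: x=[4.0044 8.5378 14.0315 18.2264] v=[0.8714 0.2412 -1.0476 -1.0651]
Step 7: x=[4.1414 8.6629 13.7181 18.0778] v=[0.6848 0.6253 -1.5671 -0.7431]
Step 8: x=[4.2401 8.8307 13.3490 17.9804] v=[0.4934 0.8388 -1.8453 -0.4870]

Answer: 4.2401 8.8307 13.3490 17.9804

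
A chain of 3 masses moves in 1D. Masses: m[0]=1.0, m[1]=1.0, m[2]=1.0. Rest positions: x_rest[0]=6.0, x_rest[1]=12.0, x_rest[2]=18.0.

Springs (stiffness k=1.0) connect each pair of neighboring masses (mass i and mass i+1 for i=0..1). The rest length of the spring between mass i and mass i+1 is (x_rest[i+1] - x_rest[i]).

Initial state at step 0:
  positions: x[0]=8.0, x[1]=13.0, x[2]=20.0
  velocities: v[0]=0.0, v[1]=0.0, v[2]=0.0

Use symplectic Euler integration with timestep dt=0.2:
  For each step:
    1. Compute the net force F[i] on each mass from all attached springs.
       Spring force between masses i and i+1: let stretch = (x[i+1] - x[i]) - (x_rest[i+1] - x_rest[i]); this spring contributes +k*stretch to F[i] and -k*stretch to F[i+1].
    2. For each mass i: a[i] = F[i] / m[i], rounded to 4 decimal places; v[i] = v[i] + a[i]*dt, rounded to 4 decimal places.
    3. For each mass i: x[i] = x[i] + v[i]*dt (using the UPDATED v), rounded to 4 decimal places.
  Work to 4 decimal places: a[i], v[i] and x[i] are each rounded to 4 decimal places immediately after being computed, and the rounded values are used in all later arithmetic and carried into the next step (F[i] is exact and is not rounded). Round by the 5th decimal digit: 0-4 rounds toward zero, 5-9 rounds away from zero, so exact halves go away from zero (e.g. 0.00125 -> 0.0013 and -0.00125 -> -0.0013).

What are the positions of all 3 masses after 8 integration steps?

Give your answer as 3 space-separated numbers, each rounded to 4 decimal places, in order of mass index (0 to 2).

Answer: 7.3339 14.3325 19.3339

Derivation:
Step 0: x=[8.0000 13.0000 20.0000] v=[0.0000 0.0000 0.0000]
Step 1: x=[7.9600 13.0800 19.9600] v=[-0.2000 0.4000 -0.2000]
Step 2: x=[7.8848 13.2304 19.8848] v=[-0.3760 0.7520 -0.3760]
Step 3: x=[7.7834 13.4332 19.7834] v=[-0.5069 1.0138 -0.5069]
Step 4: x=[7.6680 13.6640 19.6680] v=[-0.5769 1.1539 -0.5769]
Step 5: x=[7.5525 13.8951 19.5525] v=[-0.5777 1.1555 -0.5777]
Step 6: x=[7.4507 14.0988 19.4507] v=[-0.5092 1.0185 -0.5092]
Step 7: x=[7.3748 14.2507 19.3748] v=[-0.3796 0.7593 -0.3796]
Step 8: x=[7.3339 14.3325 19.3339] v=[-0.2044 0.4089 -0.2044]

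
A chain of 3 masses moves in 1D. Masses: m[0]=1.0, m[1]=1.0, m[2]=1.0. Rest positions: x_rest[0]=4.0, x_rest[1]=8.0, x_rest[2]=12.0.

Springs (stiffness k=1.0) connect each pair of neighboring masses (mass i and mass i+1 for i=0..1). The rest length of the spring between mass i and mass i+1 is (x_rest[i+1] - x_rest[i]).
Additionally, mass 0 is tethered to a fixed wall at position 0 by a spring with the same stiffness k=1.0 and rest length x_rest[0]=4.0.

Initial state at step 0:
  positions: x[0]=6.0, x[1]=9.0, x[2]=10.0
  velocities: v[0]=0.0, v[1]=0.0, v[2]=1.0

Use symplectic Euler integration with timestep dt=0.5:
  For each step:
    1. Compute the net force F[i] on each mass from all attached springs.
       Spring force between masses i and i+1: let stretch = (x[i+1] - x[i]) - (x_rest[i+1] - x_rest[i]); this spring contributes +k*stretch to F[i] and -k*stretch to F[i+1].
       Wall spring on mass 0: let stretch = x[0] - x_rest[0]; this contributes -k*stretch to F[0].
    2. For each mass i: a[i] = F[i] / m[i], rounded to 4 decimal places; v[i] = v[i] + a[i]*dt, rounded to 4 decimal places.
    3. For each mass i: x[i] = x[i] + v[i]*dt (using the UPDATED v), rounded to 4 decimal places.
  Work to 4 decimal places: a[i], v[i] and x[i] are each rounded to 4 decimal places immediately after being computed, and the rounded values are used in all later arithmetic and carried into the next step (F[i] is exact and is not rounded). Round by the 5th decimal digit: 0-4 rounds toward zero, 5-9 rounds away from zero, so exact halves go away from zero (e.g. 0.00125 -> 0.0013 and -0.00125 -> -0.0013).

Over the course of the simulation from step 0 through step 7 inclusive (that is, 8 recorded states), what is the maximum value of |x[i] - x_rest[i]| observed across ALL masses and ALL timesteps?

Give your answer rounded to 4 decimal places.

Answer: 2.8126

Derivation:
Step 0: x=[6.0000 9.0000 10.0000] v=[0.0000 0.0000 1.0000]
Step 1: x=[5.2500 8.5000 11.2500] v=[-1.5000 -1.0000 2.5000]
Step 2: x=[4.0000 7.8750 12.8125] v=[-2.5000 -1.2500 3.1250]
Step 3: x=[2.7188 7.5156 14.1407] v=[-2.5625 -0.7188 2.6563]
Step 4: x=[1.9571 7.6133 14.8126] v=[-1.5235 0.1954 1.3438]
Step 5: x=[2.1202 8.0968 14.6847] v=[0.3261 0.9670 -0.2559]
Step 6: x=[3.2474 8.7332 13.9098] v=[2.2543 1.2727 -1.5499]
Step 7: x=[4.9342 9.2923 12.8407] v=[3.3735 1.1181 -2.1382]
Max displacement = 2.8126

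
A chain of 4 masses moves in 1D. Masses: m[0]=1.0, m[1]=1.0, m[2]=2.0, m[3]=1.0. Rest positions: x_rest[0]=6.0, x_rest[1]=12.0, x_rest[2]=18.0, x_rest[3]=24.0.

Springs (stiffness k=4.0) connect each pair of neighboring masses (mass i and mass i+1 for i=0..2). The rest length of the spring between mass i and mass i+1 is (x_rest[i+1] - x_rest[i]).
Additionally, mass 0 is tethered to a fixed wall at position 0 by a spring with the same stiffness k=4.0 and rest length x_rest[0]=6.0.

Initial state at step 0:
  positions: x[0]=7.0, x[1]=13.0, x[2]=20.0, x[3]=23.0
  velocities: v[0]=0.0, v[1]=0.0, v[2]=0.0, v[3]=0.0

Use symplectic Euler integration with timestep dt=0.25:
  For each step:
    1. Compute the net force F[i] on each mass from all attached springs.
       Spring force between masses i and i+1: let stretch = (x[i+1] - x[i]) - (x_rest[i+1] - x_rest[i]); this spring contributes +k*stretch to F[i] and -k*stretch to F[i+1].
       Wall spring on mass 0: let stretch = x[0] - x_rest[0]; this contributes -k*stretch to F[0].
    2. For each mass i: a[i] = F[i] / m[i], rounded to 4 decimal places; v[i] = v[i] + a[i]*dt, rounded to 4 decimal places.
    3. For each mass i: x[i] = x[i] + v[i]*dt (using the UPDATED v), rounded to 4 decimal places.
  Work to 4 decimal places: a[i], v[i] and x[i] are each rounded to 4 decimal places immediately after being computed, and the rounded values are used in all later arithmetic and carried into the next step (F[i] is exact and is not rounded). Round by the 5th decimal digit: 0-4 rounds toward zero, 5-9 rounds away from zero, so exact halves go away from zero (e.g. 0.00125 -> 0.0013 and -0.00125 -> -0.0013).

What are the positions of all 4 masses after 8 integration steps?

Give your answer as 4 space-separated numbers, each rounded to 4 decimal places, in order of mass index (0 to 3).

Step 0: x=[7.0000 13.0000 20.0000 23.0000] v=[0.0000 0.0000 0.0000 0.0000]
Step 1: x=[6.7500 13.2500 19.5000 23.7500] v=[-1.0000 1.0000 -2.0000 3.0000]
Step 2: x=[6.4375 13.4375 18.7500 24.9375] v=[-1.2500 0.7500 -3.0000 4.7500]
Step 3: x=[6.2656 13.2031 18.1094 26.0781] v=[-0.6875 -0.9375 -2.5625 4.5625]
Step 4: x=[6.2617 12.4609 17.8516 26.7266] v=[-0.0156 -2.9687 -1.0313 2.5938]
Step 5: x=[6.2422 11.5166 18.0293 26.6563] v=[-0.0781 -3.7772 0.7109 -0.2812]
Step 6: x=[5.9807 10.8819 18.4713 25.9293] v=[-1.0459 -2.5389 1.7681 -2.9082]
Step 7: x=[5.4494 10.9192 18.8969 24.8378] v=[-2.1254 0.1493 1.7024 -4.3662]
Step 8: x=[4.9232 11.5835 19.0679 23.7610] v=[-2.1050 2.6572 0.6840 -4.3071]

Answer: 4.9232 11.5835 19.0679 23.7610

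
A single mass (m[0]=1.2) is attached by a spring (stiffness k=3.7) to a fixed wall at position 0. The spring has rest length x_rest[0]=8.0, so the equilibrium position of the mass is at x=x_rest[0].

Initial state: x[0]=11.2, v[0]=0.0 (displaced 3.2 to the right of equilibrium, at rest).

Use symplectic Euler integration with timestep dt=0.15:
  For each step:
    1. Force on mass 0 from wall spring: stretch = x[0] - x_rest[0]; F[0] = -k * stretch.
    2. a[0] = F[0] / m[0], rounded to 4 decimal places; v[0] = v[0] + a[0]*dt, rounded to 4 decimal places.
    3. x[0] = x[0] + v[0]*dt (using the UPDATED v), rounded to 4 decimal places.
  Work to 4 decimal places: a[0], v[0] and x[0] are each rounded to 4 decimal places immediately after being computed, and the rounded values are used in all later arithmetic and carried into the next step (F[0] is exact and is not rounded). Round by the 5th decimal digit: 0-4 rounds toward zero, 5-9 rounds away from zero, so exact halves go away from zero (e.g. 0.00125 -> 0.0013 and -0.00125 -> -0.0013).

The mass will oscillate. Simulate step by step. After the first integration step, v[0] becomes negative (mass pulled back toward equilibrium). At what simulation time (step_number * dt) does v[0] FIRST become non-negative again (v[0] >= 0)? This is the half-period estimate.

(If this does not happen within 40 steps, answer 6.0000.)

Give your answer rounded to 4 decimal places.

Step 0: x=[11.2000] v=[0.0000]
Step 1: x=[10.9780] v=[-1.4800]
Step 2: x=[10.5494] v=[-2.8573]
Step 3: x=[9.9439] v=[-4.0364]
Step 4: x=[9.2036] v=[-4.9355]
Step 5: x=[8.3798] v=[-5.4922]
Step 6: x=[7.5296] v=[-5.6679]
Step 7: x=[6.7121] v=[-5.4503]
Step 8: x=[5.9839] v=[-4.8547]
Step 9: x=[5.3956] v=[-3.9223]
Step 10: x=[4.9879] v=[-2.7178]
Step 11: x=[4.7892] v=[-1.3247]
Step 12: x=[4.8132] v=[0.1603]
First v>=0 after going negative at step 12, time=1.8000

Answer: 1.8000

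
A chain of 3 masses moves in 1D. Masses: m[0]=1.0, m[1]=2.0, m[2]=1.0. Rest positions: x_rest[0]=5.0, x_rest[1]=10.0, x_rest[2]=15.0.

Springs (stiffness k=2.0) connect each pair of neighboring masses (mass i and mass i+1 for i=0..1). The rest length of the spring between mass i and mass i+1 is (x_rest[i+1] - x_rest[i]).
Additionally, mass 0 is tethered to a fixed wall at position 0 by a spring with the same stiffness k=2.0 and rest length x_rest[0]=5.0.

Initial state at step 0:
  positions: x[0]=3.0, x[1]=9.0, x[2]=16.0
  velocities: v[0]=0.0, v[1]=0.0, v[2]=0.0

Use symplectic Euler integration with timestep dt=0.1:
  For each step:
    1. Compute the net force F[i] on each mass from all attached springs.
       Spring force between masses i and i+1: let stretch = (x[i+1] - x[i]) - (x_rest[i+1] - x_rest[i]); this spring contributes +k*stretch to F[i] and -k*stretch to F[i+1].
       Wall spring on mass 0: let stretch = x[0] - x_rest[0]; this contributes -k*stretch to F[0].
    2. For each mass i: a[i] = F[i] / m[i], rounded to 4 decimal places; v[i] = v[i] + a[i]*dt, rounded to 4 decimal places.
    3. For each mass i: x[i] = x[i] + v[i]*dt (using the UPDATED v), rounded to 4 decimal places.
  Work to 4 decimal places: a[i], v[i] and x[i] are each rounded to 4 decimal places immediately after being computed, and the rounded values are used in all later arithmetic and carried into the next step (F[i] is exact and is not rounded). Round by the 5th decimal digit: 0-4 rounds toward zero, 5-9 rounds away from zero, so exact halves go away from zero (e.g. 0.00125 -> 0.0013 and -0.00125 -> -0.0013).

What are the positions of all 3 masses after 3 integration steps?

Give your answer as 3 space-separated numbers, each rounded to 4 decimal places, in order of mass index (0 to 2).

Step 0: x=[3.0000 9.0000 16.0000] v=[0.0000 0.0000 0.0000]
Step 1: x=[3.0600 9.0100 15.9600] v=[0.6000 0.1000 -0.4000]
Step 2: x=[3.1778 9.0300 15.8810] v=[1.1780 0.2000 -0.7900]
Step 3: x=[3.3491 9.0600 15.7650] v=[1.7129 0.2999 -1.1602]

Answer: 3.3491 9.0600 15.7650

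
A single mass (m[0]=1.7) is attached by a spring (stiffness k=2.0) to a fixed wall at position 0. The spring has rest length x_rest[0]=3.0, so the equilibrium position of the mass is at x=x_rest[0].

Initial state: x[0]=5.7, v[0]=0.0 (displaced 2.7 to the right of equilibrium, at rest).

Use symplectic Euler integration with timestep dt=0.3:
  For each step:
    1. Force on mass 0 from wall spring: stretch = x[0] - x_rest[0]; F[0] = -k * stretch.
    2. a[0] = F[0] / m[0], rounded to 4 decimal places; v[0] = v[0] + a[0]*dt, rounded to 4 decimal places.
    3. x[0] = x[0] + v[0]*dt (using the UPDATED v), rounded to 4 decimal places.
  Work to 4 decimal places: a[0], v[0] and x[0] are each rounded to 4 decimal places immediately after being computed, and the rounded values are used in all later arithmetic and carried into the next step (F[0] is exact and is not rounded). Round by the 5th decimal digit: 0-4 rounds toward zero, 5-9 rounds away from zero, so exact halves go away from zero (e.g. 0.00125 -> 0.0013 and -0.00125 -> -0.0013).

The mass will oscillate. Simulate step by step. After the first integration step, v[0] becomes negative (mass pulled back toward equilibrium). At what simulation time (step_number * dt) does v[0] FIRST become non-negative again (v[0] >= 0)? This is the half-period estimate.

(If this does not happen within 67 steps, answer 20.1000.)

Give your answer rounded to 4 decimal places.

Step 0: x=[5.7000] v=[0.0000]
Step 1: x=[5.4141] v=[-0.9530]
Step 2: x=[4.8726] v=[-1.8050]
Step 3: x=[4.1328] v=[-2.4659]
Step 4: x=[3.2731] v=[-2.8657]
Step 5: x=[2.3845] v=[-2.9621]
Step 6: x=[1.5610] v=[-2.7449]
Step 7: x=[0.8899] v=[-2.2370]
Step 8: x=[0.4422] v=[-1.4923]
Step 9: x=[0.2654] v=[-0.5895]
Step 10: x=[0.3781] v=[0.3757]
First v>=0 after going negative at step 10, time=3.0000

Answer: 3.0000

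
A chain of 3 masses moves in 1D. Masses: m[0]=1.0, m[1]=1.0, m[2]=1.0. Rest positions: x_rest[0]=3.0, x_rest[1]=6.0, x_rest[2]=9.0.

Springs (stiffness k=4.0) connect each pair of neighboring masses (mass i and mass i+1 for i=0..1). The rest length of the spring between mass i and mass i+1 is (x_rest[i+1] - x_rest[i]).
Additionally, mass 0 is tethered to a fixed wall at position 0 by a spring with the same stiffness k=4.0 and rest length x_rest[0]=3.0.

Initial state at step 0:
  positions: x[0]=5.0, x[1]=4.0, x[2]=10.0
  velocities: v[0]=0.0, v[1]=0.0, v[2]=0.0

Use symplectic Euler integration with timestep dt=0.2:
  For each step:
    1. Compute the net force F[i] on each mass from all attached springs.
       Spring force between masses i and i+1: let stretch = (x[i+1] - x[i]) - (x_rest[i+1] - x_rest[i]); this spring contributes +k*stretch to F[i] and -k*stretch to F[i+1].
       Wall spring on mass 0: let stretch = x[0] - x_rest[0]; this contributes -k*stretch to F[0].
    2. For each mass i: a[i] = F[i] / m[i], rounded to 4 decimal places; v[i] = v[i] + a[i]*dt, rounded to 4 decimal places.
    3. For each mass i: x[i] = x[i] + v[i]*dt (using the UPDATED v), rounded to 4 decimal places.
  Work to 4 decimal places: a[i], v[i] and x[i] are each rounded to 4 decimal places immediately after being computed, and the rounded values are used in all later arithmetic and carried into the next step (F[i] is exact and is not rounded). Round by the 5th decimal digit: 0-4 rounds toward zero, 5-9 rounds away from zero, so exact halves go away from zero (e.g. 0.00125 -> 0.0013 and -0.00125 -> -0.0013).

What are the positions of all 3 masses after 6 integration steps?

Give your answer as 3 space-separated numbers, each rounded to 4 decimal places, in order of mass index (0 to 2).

Answer: 3.0087 5.7844 9.2842

Derivation:
Step 0: x=[5.0000 4.0000 10.0000] v=[0.0000 0.0000 0.0000]
Step 1: x=[4.0400 5.1200 9.5200] v=[-4.8000 5.6000 -2.4000]
Step 2: x=[2.6064 6.7712 8.8160] v=[-7.1680 8.2560 -3.5200]
Step 3: x=[1.4221 8.0832 8.2648] v=[-5.9213 6.5600 -2.7558]
Step 4: x=[1.0761 8.3585 8.1646] v=[-1.7301 1.3764 -0.5011]
Step 5: x=[1.7231 7.4376 8.5754] v=[3.2349 -4.6046 2.0540]
Step 6: x=[3.0087 5.7844 9.2842] v=[6.4280 -8.2660 3.5438]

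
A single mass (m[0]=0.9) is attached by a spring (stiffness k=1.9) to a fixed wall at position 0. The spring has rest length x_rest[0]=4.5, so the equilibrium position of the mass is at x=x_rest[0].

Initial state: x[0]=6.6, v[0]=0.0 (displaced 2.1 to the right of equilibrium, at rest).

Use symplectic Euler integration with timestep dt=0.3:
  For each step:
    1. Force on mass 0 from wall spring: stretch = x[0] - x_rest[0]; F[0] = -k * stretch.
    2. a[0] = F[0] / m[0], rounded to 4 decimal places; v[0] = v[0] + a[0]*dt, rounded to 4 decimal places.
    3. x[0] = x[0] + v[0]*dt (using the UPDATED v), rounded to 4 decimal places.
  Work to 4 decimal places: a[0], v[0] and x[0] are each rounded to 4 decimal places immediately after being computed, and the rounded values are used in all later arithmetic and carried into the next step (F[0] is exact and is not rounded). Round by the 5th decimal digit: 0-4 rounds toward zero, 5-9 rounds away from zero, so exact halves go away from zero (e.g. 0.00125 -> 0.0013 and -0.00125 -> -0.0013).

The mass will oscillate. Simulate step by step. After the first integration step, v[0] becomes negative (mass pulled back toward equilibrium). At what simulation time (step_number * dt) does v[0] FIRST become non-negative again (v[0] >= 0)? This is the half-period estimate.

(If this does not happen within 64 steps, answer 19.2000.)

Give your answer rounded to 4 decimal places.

Step 0: x=[6.6000] v=[0.0000]
Step 1: x=[6.2010] v=[-1.3300]
Step 2: x=[5.4788] v=[-2.4073]
Step 3: x=[4.5706] v=[-3.0272]
Step 4: x=[3.6490] v=[-3.0719]
Step 5: x=[2.8891] v=[-2.5329]
Step 6: x=[2.4353] v=[-1.5127]
Step 7: x=[2.3738] v=[-0.2051]
Step 8: x=[2.7163] v=[1.1415]
First v>=0 after going negative at step 8, time=2.4000

Answer: 2.4000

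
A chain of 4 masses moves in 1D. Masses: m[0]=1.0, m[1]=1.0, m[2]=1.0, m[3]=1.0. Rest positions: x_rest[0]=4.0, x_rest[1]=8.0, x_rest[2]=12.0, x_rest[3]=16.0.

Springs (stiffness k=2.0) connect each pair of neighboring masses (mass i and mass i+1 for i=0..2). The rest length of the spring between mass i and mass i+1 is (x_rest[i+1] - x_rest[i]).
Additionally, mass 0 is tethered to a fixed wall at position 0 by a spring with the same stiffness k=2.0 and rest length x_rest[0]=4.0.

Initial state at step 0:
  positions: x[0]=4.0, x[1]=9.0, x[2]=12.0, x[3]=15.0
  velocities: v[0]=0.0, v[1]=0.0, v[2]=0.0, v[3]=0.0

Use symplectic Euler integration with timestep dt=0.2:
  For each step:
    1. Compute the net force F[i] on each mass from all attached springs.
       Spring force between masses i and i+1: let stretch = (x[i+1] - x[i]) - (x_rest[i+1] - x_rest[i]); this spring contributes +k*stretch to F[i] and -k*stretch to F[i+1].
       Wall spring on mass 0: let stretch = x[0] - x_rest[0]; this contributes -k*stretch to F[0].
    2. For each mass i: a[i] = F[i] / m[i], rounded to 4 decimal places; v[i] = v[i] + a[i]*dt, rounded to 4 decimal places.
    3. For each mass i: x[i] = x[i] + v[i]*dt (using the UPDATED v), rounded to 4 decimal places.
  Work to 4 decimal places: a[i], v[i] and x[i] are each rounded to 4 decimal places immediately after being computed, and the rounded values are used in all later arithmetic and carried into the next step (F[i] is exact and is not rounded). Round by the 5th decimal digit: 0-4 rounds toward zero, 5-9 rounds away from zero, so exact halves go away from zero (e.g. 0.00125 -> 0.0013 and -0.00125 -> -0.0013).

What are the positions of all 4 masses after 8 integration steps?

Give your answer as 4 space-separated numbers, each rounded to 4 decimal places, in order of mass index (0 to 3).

Answer: 3.8608 7.2628 11.6205 16.6300

Derivation:
Step 0: x=[4.0000 9.0000 12.0000 15.0000] v=[0.0000 0.0000 0.0000 0.0000]
Step 1: x=[4.0800 8.8400 12.0000 15.0800] v=[0.4000 -0.8000 0.0000 0.4000]
Step 2: x=[4.2144 8.5520 11.9936 15.2336] v=[0.6720 -1.4400 -0.0320 0.7680]
Step 3: x=[4.3587 8.1923 11.9711 15.4480] v=[0.7213 -1.7984 -0.1126 1.0720]
Step 4: x=[4.4610 7.8282 11.9244 15.7042] v=[0.5113 -1.8203 -0.2334 1.2812]
Step 5: x=[4.4758 7.5225 11.8524 15.9781] v=[0.0738 -1.5287 -0.3600 1.3693]
Step 6: x=[4.3762 7.3194 11.7641 16.2419] v=[-0.4978 -1.0154 -0.4417 1.3190]
Step 7: x=[4.1620 7.2364 11.6784 16.4675] v=[-1.0710 -0.4148 -0.4285 1.1279]
Step 8: x=[3.8608 7.2628 11.6205 16.6300] v=[-1.5060 0.1322 -0.2897 0.8123]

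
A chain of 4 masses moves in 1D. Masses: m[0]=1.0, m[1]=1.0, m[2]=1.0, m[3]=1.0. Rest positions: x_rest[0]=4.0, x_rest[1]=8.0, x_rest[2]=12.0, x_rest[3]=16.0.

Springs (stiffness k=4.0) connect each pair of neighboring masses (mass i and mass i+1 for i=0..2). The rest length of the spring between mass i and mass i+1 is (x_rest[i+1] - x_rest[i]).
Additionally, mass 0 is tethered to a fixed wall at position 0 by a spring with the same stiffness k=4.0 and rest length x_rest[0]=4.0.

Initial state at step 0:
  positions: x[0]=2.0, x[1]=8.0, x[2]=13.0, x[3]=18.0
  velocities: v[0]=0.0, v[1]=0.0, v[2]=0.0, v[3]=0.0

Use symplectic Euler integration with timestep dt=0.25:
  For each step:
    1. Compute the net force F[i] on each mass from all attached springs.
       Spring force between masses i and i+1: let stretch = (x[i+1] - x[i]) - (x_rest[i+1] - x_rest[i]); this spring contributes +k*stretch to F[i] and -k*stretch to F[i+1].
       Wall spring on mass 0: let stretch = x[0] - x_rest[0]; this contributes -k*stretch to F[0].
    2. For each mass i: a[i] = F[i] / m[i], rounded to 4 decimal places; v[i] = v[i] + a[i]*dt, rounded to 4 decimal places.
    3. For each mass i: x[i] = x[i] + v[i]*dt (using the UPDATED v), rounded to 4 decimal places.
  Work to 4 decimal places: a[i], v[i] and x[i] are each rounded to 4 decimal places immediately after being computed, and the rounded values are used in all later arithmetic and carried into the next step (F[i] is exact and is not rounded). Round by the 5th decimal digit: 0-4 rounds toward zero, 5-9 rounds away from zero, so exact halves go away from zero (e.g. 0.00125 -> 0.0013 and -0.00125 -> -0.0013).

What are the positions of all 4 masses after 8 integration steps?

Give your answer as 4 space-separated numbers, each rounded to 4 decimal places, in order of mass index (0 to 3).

Step 0: x=[2.0000 8.0000 13.0000 18.0000] v=[0.0000 0.0000 0.0000 0.0000]
Step 1: x=[3.0000 7.7500 13.0000 17.7500] v=[4.0000 -1.0000 0.0000 -1.0000]
Step 2: x=[4.4375 7.6250 12.8750 17.3125] v=[5.7500 -0.5000 -0.5000 -1.7500]
Step 3: x=[5.5625 8.0156 12.5469 16.7656] v=[4.5000 1.5625 -1.3125 -2.1875]
Step 4: x=[5.9102 8.9258 12.1406 16.1641] v=[1.3906 3.6407 -1.6251 -2.4062]
Step 5: x=[5.5342 9.8858 11.9365 15.5567] v=[-1.5040 3.8399 -0.8164 -2.4297]
Step 6: x=[4.8626 10.2706 12.1248 15.0442] v=[-2.6866 1.5390 0.7531 -2.0499]
Step 7: x=[4.3273 9.7669 12.5794 14.8019] v=[-2.1412 -2.0148 1.8183 -0.9693]
Step 8: x=[4.0701 8.6064 12.8865 15.0040] v=[-1.0289 -4.6419 1.2283 0.8082]

Answer: 4.0701 8.6064 12.8865 15.0040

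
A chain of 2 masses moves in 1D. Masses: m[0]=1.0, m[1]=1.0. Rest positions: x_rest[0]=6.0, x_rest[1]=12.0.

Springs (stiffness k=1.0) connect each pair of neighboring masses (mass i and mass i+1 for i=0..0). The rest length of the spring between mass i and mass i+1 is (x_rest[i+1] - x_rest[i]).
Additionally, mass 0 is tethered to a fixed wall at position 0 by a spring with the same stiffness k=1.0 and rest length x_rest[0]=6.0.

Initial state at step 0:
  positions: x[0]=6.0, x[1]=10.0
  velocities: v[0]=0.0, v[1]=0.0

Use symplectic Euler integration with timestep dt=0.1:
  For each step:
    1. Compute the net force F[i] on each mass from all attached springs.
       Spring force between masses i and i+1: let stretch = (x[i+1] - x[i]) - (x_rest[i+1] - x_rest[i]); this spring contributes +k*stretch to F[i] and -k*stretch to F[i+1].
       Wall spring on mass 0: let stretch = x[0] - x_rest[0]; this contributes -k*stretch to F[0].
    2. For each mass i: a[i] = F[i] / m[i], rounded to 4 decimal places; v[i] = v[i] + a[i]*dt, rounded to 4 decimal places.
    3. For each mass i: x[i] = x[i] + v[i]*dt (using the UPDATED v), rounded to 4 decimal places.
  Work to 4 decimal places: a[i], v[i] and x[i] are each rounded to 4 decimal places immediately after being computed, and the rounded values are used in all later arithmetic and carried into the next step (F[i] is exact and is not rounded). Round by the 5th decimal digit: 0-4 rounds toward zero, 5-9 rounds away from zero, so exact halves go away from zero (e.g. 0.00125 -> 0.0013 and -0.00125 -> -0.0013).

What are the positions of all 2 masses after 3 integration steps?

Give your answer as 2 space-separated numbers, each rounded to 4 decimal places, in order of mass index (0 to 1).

Answer: 5.8830 10.1180

Derivation:
Step 0: x=[6.0000 10.0000] v=[0.0000 0.0000]
Step 1: x=[5.9800 10.0200] v=[-0.2000 0.2000]
Step 2: x=[5.9406 10.0596] v=[-0.3940 0.3960]
Step 3: x=[5.8830 10.1180] v=[-0.5762 0.5841]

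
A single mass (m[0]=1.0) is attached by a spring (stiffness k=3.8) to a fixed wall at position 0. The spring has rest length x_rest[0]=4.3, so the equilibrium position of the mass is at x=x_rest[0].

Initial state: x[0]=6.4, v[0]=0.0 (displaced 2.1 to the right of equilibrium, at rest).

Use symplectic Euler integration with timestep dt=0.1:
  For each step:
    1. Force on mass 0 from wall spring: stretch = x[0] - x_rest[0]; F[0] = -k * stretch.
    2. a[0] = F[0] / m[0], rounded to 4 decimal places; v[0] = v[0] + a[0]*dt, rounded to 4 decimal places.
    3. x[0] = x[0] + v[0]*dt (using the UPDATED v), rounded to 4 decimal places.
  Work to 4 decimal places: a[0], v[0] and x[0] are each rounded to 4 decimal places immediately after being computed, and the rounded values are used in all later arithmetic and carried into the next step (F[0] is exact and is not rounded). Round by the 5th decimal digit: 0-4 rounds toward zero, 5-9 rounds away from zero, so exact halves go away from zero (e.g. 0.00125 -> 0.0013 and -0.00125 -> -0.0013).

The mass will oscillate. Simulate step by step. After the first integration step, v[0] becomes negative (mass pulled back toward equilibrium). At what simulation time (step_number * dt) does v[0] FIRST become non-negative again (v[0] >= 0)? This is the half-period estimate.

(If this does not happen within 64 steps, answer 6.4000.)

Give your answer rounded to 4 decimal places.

Answer: 1.7000

Derivation:
Step 0: x=[6.4000] v=[0.0000]
Step 1: x=[6.3202] v=[-0.7980]
Step 2: x=[6.1636] v=[-1.5657]
Step 3: x=[5.9362] v=[-2.2739]
Step 4: x=[5.6466] v=[-2.8957]
Step 5: x=[5.3059] v=[-3.4074]
Step 6: x=[4.9269] v=[-3.7896]
Step 7: x=[4.5241] v=[-4.0278]
Step 8: x=[4.1128] v=[-4.1130]
Step 9: x=[3.7086] v=[-4.0419]
Step 10: x=[3.3269] v=[-3.8172]
Step 11: x=[2.9822] v=[-3.4474]
Step 12: x=[2.6875] v=[-2.9466]
Step 13: x=[2.4541] v=[-2.3339]
Step 14: x=[2.2909] v=[-1.6325]
Step 15: x=[2.2040] v=[-0.8690]
Step 16: x=[2.1968] v=[-0.0725]
Step 17: x=[2.2695] v=[0.7267]
First v>=0 after going negative at step 17, time=1.7000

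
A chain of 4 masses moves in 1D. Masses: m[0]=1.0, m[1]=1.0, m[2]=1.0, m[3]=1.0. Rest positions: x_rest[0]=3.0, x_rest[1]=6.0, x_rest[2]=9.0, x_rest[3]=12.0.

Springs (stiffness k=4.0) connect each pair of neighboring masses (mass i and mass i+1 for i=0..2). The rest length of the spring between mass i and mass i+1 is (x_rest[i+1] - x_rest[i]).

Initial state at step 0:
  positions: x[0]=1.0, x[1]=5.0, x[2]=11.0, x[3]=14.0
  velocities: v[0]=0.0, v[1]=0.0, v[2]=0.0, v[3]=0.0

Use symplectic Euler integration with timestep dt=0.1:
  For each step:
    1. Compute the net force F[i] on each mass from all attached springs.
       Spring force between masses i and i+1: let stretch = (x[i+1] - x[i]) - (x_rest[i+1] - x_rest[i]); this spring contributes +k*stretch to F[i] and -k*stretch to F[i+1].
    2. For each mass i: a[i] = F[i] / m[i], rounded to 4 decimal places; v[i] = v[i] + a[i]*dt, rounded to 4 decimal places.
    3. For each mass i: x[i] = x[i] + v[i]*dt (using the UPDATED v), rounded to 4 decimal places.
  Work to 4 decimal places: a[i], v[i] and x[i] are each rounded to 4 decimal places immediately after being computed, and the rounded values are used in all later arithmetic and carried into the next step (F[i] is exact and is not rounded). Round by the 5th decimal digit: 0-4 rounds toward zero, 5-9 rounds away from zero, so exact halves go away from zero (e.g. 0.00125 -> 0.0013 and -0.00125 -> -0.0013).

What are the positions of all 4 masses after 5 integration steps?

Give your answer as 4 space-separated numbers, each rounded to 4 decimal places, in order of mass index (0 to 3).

Step 0: x=[1.0000 5.0000 11.0000 14.0000] v=[0.0000 0.0000 0.0000 0.0000]
Step 1: x=[1.0400 5.0800 10.8800 14.0000] v=[0.4000 0.8000 -1.2000 0.0000]
Step 2: x=[1.1216 5.2304 10.6528 13.9952] v=[0.8160 1.5040 -2.2720 -0.0480]
Step 3: x=[1.2476 5.4333 10.3424 13.9767] v=[1.2595 2.0294 -3.1040 -0.1850]
Step 4: x=[1.4210 5.6652 9.9810 13.9328] v=[1.7338 2.3188 -3.6139 -0.4387]
Step 5: x=[1.6442 5.8999 9.6051 13.8509] v=[2.2315 2.3474 -3.7595 -0.8194]

Answer: 1.6442 5.8999 9.6051 13.8509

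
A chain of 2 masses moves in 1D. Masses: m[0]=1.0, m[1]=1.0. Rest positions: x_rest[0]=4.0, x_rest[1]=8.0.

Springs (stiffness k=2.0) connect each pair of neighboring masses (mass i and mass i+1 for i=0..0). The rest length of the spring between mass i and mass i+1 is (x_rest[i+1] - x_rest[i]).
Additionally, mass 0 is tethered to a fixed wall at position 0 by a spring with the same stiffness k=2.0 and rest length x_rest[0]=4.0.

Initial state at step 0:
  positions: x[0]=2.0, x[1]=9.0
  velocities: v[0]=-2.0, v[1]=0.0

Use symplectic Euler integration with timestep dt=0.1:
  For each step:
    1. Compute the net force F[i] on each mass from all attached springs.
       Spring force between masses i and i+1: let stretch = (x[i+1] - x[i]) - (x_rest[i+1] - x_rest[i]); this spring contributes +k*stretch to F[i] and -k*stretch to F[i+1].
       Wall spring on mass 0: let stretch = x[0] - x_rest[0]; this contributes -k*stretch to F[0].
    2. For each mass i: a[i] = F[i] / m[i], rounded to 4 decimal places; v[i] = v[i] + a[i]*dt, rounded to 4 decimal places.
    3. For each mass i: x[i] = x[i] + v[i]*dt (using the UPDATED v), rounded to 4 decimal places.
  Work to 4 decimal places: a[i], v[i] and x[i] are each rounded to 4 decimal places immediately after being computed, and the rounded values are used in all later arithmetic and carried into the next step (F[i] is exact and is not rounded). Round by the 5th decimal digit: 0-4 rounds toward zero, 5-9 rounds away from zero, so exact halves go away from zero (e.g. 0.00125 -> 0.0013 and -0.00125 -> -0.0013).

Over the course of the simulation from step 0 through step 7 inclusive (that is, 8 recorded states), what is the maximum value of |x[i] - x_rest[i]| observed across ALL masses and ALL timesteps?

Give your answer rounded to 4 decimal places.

Step 0: x=[2.0000 9.0000] v=[-2.0000 0.0000]
Step 1: x=[1.9000 8.9400] v=[-1.0000 -0.6000]
Step 2: x=[1.9028 8.8192] v=[0.0280 -1.2080]
Step 3: x=[2.0059 8.6401] v=[1.0307 -1.7913]
Step 4: x=[2.2015 8.4083] v=[1.9564 -2.3181]
Step 5: x=[2.4773 8.1324] v=[2.7575 -2.7595]
Step 6: x=[2.8166 7.8234] v=[3.3931 -3.0905]
Step 7: x=[3.1997 7.4942] v=[3.8311 -3.2919]
Max displacement = 2.1000

Answer: 2.1000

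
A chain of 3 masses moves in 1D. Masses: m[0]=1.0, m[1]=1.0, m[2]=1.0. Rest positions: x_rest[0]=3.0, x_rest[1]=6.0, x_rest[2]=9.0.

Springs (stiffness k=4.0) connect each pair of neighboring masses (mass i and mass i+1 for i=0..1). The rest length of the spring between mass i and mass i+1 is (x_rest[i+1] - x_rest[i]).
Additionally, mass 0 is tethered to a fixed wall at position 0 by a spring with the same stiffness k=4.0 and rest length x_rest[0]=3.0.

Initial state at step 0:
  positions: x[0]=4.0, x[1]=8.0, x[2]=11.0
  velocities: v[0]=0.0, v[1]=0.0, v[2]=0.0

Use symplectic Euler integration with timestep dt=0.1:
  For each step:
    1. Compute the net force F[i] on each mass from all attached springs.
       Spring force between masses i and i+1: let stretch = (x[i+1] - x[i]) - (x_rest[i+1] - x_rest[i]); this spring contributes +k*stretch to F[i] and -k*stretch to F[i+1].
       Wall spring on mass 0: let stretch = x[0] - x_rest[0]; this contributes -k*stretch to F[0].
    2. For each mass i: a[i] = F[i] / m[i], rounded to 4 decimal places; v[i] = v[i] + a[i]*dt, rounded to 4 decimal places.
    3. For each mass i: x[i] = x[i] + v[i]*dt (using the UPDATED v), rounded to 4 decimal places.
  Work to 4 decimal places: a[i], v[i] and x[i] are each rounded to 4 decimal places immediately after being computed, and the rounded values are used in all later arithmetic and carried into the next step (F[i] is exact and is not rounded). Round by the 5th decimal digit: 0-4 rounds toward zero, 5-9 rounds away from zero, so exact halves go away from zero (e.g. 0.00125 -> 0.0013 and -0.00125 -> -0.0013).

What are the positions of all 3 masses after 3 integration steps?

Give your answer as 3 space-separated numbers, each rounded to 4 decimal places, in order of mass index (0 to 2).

Step 0: x=[4.0000 8.0000 11.0000] v=[0.0000 0.0000 0.0000]
Step 1: x=[4.0000 7.9600 11.0000] v=[0.0000 -0.4000 0.0000]
Step 2: x=[3.9984 7.8832 10.9984] v=[-0.0160 -0.7680 -0.0160]
Step 3: x=[3.9923 7.7756 10.9922] v=[-0.0614 -1.0758 -0.0621]

Answer: 3.9923 7.7756 10.9922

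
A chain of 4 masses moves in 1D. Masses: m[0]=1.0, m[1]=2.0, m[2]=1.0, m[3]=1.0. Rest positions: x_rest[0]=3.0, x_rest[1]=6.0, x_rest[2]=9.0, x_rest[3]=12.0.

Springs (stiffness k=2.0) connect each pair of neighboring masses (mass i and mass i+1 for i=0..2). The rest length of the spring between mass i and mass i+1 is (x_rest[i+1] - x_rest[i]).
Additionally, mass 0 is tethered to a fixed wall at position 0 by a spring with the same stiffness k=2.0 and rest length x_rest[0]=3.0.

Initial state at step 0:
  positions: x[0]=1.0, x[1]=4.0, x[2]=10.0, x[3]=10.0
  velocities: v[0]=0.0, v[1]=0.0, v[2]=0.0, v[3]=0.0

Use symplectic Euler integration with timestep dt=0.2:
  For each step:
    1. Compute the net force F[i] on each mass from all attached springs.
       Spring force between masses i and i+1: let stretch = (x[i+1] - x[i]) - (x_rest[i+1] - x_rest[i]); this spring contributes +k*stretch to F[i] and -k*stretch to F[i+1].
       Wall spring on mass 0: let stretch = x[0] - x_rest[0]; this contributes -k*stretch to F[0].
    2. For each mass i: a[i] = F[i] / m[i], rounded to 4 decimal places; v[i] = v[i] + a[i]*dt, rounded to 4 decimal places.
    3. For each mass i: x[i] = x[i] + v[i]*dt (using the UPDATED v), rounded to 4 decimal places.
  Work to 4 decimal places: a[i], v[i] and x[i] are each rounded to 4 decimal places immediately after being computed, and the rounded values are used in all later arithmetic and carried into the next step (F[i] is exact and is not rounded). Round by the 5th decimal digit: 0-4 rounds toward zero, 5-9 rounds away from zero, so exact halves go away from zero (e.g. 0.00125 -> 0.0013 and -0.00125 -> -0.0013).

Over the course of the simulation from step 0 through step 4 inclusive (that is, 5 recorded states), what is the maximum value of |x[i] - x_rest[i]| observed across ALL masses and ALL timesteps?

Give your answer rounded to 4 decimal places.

Answer: 2.3739

Derivation:
Step 0: x=[1.0000 4.0000 10.0000 10.0000] v=[0.0000 0.0000 0.0000 0.0000]
Step 1: x=[1.1600 4.1200 9.5200 10.2400] v=[0.8000 0.6000 -2.4000 1.2000]
Step 2: x=[1.4640 4.3376 8.6656 10.6624] v=[1.5200 1.0880 -4.2720 2.1120]
Step 3: x=[1.8808 4.6134 7.6247 11.1651] v=[2.0838 1.3789 -5.2045 2.5133]
Step 4: x=[2.3657 4.9003 6.6261 11.6245] v=[2.4245 1.4346 -4.9929 2.2971]
Max displacement = 2.3739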